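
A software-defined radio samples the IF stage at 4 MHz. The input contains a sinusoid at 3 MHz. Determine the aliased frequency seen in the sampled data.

3 MHz > fs/2 = 2 MHz, folds to fs − 3 MHz = 1 MHz.

1 MHz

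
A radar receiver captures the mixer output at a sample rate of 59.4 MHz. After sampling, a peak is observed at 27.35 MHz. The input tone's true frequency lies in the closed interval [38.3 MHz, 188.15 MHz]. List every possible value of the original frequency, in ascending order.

86.75 MHz, 91.45 MHz, 146.15 MHz, 150.85 MHz

Frequencies that alias to 27.35 MHz are k·fs ± 27.35 MHz for integer k ≥ 0.
k=0: 27.35 MHz.
k=1: 32.05 MHz, 86.75 MHz.
k=2: 91.45 MHz, 146.15 MHz.
k=3: 150.85 MHz, 205.55 MHz.
k=4: 210.25 MHz, 264.95 MHz.
Within [38.3 MHz, 188.15 MHz]: 86.75 MHz, 91.45 MHz, 146.15 MHz, 150.85 MHz.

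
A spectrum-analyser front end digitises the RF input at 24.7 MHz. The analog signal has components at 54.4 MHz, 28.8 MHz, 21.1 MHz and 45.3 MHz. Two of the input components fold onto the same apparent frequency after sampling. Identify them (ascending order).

28.8 MHz, 45.3 MHz

fs/2 = 12.35 MHz.
54.4 MHz mod fs = 5 MHz.
5 MHz ≤ fs/2 = 12.35 MHz, appears at 5 MHz.
28.8 MHz mod fs = 4.1 MHz.
4.1 MHz ≤ fs/2 = 12.35 MHz, appears at 4.1 MHz.
21.1 MHz > fs/2 = 12.35 MHz, folds to fs − 21.1 MHz = 3.6 MHz.
45.3 MHz mod fs = 20.6 MHz.
20.6 MHz > fs/2 = 12.35 MHz, folds to fs − 20.6 MHz = 4.1 MHz.
28.8 MHz and 45.3 MHz both map to 4.1 MHz.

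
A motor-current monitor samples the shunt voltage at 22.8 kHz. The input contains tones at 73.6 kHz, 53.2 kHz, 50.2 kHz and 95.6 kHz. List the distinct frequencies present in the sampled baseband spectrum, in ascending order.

4.4 kHz, 4.6 kHz, 5.2 kHz, 7.6 kHz

fs/2 = 11.4 kHz.
73.6 kHz mod fs = 5.2 kHz.
5.2 kHz ≤ fs/2 = 11.4 kHz, appears at 5.2 kHz.
53.2 kHz mod fs = 7.6 kHz.
7.6 kHz ≤ fs/2 = 11.4 kHz, appears at 7.6 kHz.
50.2 kHz mod fs = 4.6 kHz.
4.6 kHz ≤ fs/2 = 11.4 kHz, appears at 4.6 kHz.
95.6 kHz mod fs = 4.4 kHz.
4.4 kHz ≤ fs/2 = 11.4 kHz, appears at 4.4 kHz.
Distinct values: {4.4 kHz, 4.6 kHz, 5.2 kHz, 7.6 kHz}.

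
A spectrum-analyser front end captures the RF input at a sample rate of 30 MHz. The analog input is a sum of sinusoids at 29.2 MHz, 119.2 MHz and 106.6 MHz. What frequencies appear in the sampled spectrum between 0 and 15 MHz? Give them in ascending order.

fs/2 = 15 MHz.
29.2 MHz > fs/2 = 15 MHz, folds to fs − 29.2 MHz = 0.8 MHz.
119.2 MHz mod fs = 29.2 MHz.
29.2 MHz > fs/2 = 15 MHz, folds to fs − 29.2 MHz = 0.8 MHz.
106.6 MHz mod fs = 16.6 MHz.
16.6 MHz > fs/2 = 15 MHz, folds to fs − 16.6 MHz = 13.4 MHz.
Distinct values: {0.8 MHz, 13.4 MHz}.

0.8 MHz, 13.4 MHz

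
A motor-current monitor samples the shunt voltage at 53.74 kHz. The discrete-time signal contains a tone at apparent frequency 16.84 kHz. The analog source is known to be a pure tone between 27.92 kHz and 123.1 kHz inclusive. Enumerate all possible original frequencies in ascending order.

Frequencies that alias to 16.84 kHz are k·fs ± 16.84 kHz for integer k ≥ 0.
k=0: 16.84 kHz.
k=1: 36.9 kHz, 70.58 kHz.
k=2: 90.64 kHz, 124.32 kHz.
k=3: 144.38 kHz, 178.06 kHz.
Within [27.92 kHz, 123.1 kHz]: 36.9 kHz, 70.58 kHz, 90.64 kHz.

36.9 kHz, 70.58 kHz, 90.64 kHz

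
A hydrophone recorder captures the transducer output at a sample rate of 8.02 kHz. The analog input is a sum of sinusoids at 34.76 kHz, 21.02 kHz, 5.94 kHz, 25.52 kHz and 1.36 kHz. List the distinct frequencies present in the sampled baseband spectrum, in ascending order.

fs/2 = 4.01 kHz.
34.76 kHz mod fs = 2.68 kHz.
2.68 kHz ≤ fs/2 = 4.01 kHz, appears at 2.68 kHz.
21.02 kHz mod fs = 4.98 kHz.
4.98 kHz > fs/2 = 4.01 kHz, folds to fs − 4.98 kHz = 3.04 kHz.
5.94 kHz > fs/2 = 4.01 kHz, folds to fs − 5.94 kHz = 2.08 kHz.
25.52 kHz mod fs = 1.46 kHz.
1.46 kHz ≤ fs/2 = 4.01 kHz, appears at 1.46 kHz.
1.36 kHz ≤ fs/2 = 4.01 kHz, passes unchanged.
Distinct values: {1.36 kHz, 1.46 kHz, 2.08 kHz, 2.68 kHz, 3.04 kHz}.

1.36 kHz, 1.46 kHz, 2.08 kHz, 2.68 kHz, 3.04 kHz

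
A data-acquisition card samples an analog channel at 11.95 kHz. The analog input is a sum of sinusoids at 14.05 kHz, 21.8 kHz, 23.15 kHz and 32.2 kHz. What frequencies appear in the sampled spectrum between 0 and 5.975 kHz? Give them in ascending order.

0.75 kHz, 2.1 kHz, 3.65 kHz

fs/2 = 5.975 kHz.
14.05 kHz mod fs = 2.1 kHz.
2.1 kHz ≤ fs/2 = 5.975 kHz, appears at 2.1 kHz.
21.8 kHz mod fs = 9.85 kHz.
9.85 kHz > fs/2 = 5.975 kHz, folds to fs − 9.85 kHz = 2.1 kHz.
23.15 kHz mod fs = 11.2 kHz.
11.2 kHz > fs/2 = 5.975 kHz, folds to fs − 11.2 kHz = 0.75 kHz.
32.2 kHz mod fs = 8.3 kHz.
8.3 kHz > fs/2 = 5.975 kHz, folds to fs − 8.3 kHz = 3.65 kHz.
Distinct values: {0.75 kHz, 2.1 kHz, 3.65 kHz}.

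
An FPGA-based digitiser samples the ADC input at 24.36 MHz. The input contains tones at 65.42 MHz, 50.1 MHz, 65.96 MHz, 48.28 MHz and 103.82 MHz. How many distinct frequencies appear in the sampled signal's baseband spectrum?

fs/2 = 12.18 MHz.
65.42 MHz mod fs = 16.7 MHz.
16.7 MHz > fs/2 = 12.18 MHz, folds to fs − 16.7 MHz = 7.66 MHz.
50.1 MHz mod fs = 1.38 MHz.
1.38 MHz ≤ fs/2 = 12.18 MHz, appears at 1.38 MHz.
65.96 MHz mod fs = 17.24 MHz.
17.24 MHz > fs/2 = 12.18 MHz, folds to fs − 17.24 MHz = 7.12 MHz.
48.28 MHz mod fs = 23.92 MHz.
23.92 MHz > fs/2 = 12.18 MHz, folds to fs − 23.92 MHz = 0.44 MHz.
103.82 MHz mod fs = 6.38 MHz.
6.38 MHz ≤ fs/2 = 12.18 MHz, appears at 6.38 MHz.
Distinct values: {0.44 MHz, 1.38 MHz, 6.38 MHz, 7.12 MHz, 7.66 MHz} → 5.

5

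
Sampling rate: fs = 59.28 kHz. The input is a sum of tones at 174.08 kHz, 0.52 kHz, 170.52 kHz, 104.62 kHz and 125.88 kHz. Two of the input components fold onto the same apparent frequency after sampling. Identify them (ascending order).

fs/2 = 29.64 kHz.
174.08 kHz mod fs = 55.52 kHz.
55.52 kHz > fs/2 = 29.64 kHz, folds to fs − 55.52 kHz = 3.76 kHz.
0.52 kHz ≤ fs/2 = 29.64 kHz, passes unchanged.
170.52 kHz mod fs = 51.96 kHz.
51.96 kHz > fs/2 = 29.64 kHz, folds to fs − 51.96 kHz = 7.32 kHz.
104.62 kHz mod fs = 45.34 kHz.
45.34 kHz > fs/2 = 29.64 kHz, folds to fs − 45.34 kHz = 13.94 kHz.
125.88 kHz mod fs = 7.32 kHz.
7.32 kHz ≤ fs/2 = 29.64 kHz, appears at 7.32 kHz.
125.88 kHz and 170.52 kHz both map to 7.32 kHz.

125.88 kHz, 170.52 kHz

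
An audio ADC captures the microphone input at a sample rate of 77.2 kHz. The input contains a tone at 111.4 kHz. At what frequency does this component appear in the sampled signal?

111.4 kHz mod fs = 34.2 kHz.
34.2 kHz ≤ fs/2 = 38.6 kHz, appears at 34.2 kHz.

34.2 kHz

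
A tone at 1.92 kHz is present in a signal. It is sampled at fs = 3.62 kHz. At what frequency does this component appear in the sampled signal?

1.7 kHz

1.92 kHz > fs/2 = 1.81 kHz, folds to fs − 1.92 kHz = 1.7 kHz.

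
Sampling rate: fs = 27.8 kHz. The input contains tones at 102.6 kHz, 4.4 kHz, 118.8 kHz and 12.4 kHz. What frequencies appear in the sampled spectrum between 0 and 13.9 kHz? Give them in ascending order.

fs/2 = 13.9 kHz.
102.6 kHz mod fs = 19.2 kHz.
19.2 kHz > fs/2 = 13.9 kHz, folds to fs − 19.2 kHz = 8.6 kHz.
4.4 kHz ≤ fs/2 = 13.9 kHz, passes unchanged.
118.8 kHz mod fs = 7.6 kHz.
7.6 kHz ≤ fs/2 = 13.9 kHz, appears at 7.6 kHz.
12.4 kHz ≤ fs/2 = 13.9 kHz, passes unchanged.
Distinct values: {4.4 kHz, 7.6 kHz, 8.6 kHz, 12.4 kHz}.

4.4 kHz, 7.6 kHz, 8.6 kHz, 12.4 kHz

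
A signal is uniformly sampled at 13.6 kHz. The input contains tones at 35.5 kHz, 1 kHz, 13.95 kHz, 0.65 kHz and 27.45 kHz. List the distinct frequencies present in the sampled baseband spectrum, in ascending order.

0.25 kHz, 0.35 kHz, 0.65 kHz, 1 kHz, 5.3 kHz

fs/2 = 6.8 kHz.
35.5 kHz mod fs = 8.3 kHz.
8.3 kHz > fs/2 = 6.8 kHz, folds to fs − 8.3 kHz = 5.3 kHz.
1 kHz ≤ fs/2 = 6.8 kHz, passes unchanged.
13.95 kHz mod fs = 0.35 kHz.
0.35 kHz ≤ fs/2 = 6.8 kHz, appears at 0.35 kHz.
0.65 kHz ≤ fs/2 = 6.8 kHz, passes unchanged.
27.45 kHz mod fs = 0.25 kHz.
0.25 kHz ≤ fs/2 = 6.8 kHz, appears at 0.25 kHz.
Distinct values: {0.25 kHz, 0.35 kHz, 0.65 kHz, 1 kHz, 5.3 kHz}.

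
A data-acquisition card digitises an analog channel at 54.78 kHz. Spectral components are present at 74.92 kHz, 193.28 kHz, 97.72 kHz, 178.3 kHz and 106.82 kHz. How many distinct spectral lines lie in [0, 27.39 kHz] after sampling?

5

fs/2 = 27.39 kHz.
74.92 kHz mod fs = 20.14 kHz.
20.14 kHz ≤ fs/2 = 27.39 kHz, appears at 20.14 kHz.
193.28 kHz mod fs = 28.94 kHz.
28.94 kHz > fs/2 = 27.39 kHz, folds to fs − 28.94 kHz = 25.84 kHz.
97.72 kHz mod fs = 42.94 kHz.
42.94 kHz > fs/2 = 27.39 kHz, folds to fs − 42.94 kHz = 11.84 kHz.
178.3 kHz mod fs = 13.96 kHz.
13.96 kHz ≤ fs/2 = 27.39 kHz, appears at 13.96 kHz.
106.82 kHz mod fs = 52.04 kHz.
52.04 kHz > fs/2 = 27.39 kHz, folds to fs − 52.04 kHz = 2.74 kHz.
Distinct values: {2.74 kHz, 11.84 kHz, 13.96 kHz, 20.14 kHz, 25.84 kHz} → 5.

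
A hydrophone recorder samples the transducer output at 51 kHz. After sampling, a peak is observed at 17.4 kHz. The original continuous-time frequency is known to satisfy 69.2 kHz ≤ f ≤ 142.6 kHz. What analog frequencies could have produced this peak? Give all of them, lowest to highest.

84.6 kHz, 119.4 kHz, 135.6 kHz

Frequencies that alias to 17.4 kHz are k·fs ± 17.4 kHz for integer k ≥ 0.
k=0: 17.4 kHz.
k=1: 33.6 kHz, 68.4 kHz.
k=2: 84.6 kHz, 119.4 kHz.
k=3: 135.6 kHz, 170.4 kHz.
k=4: 186.6 kHz, 221.4 kHz.
Within [69.2 kHz, 142.6 kHz]: 84.6 kHz, 119.4 kHz, 135.6 kHz.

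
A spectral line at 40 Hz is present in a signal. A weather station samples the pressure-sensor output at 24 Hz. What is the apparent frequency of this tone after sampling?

40 Hz mod fs = 16 Hz.
16 Hz > fs/2 = 12 Hz, folds to fs − 16 Hz = 8 Hz.

8 Hz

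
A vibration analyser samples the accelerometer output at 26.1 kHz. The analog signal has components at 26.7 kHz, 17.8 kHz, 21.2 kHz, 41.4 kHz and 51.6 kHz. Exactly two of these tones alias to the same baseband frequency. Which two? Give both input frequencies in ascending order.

26.7 kHz, 51.6 kHz

fs/2 = 13.05 kHz.
26.7 kHz mod fs = 0.6 kHz.
0.6 kHz ≤ fs/2 = 13.05 kHz, appears at 0.6 kHz.
17.8 kHz > fs/2 = 13.05 kHz, folds to fs − 17.8 kHz = 8.3 kHz.
21.2 kHz > fs/2 = 13.05 kHz, folds to fs − 21.2 kHz = 4.9 kHz.
41.4 kHz mod fs = 15.3 kHz.
15.3 kHz > fs/2 = 13.05 kHz, folds to fs − 15.3 kHz = 10.8 kHz.
51.6 kHz mod fs = 25.5 kHz.
25.5 kHz > fs/2 = 13.05 kHz, folds to fs − 25.5 kHz = 0.6 kHz.
26.7 kHz and 51.6 kHz both map to 0.6 kHz.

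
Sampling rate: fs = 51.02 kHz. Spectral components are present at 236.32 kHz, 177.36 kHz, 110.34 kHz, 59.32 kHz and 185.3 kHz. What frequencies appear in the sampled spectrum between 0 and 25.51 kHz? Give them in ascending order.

fs/2 = 25.51 kHz.
236.32 kHz mod fs = 32.24 kHz.
32.24 kHz > fs/2 = 25.51 kHz, folds to fs − 32.24 kHz = 18.78 kHz.
177.36 kHz mod fs = 24.3 kHz.
24.3 kHz ≤ fs/2 = 25.51 kHz, appears at 24.3 kHz.
110.34 kHz mod fs = 8.3 kHz.
8.3 kHz ≤ fs/2 = 25.51 kHz, appears at 8.3 kHz.
59.32 kHz mod fs = 8.3 kHz.
8.3 kHz ≤ fs/2 = 25.51 kHz, appears at 8.3 kHz.
185.3 kHz mod fs = 32.24 kHz.
32.24 kHz > fs/2 = 25.51 kHz, folds to fs − 32.24 kHz = 18.78 kHz.
Distinct values: {8.3 kHz, 18.78 kHz, 24.3 kHz}.

8.3 kHz, 18.78 kHz, 24.3 kHz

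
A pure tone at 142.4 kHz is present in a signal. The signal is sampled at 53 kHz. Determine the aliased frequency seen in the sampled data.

16.6 kHz

142.4 kHz mod fs = 36.4 kHz.
36.4 kHz > fs/2 = 26.5 kHz, folds to fs − 36.4 kHz = 16.6 kHz.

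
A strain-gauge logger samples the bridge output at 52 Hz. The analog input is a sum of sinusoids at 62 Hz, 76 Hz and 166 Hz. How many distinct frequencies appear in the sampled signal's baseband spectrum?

fs/2 = 26 Hz.
62 Hz mod fs = 10 Hz.
10 Hz ≤ fs/2 = 26 Hz, appears at 10 Hz.
76 Hz mod fs = 24 Hz.
24 Hz ≤ fs/2 = 26 Hz, appears at 24 Hz.
166 Hz mod fs = 10 Hz.
10 Hz ≤ fs/2 = 26 Hz, appears at 10 Hz.
Distinct values: {10 Hz, 24 Hz} → 2.

2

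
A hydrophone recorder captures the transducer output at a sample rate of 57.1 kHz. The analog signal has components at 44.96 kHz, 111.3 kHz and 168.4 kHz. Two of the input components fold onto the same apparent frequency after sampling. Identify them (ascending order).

fs/2 = 28.55 kHz.
44.96 kHz > fs/2 = 28.55 kHz, folds to fs − 44.96 kHz = 12.14 kHz.
111.3 kHz mod fs = 54.2 kHz.
54.2 kHz > fs/2 = 28.55 kHz, folds to fs − 54.2 kHz = 2.9 kHz.
168.4 kHz mod fs = 54.2 kHz.
54.2 kHz > fs/2 = 28.55 kHz, folds to fs − 54.2 kHz = 2.9 kHz.
111.3 kHz and 168.4 kHz both map to 2.9 kHz.

111.3 kHz, 168.4 kHz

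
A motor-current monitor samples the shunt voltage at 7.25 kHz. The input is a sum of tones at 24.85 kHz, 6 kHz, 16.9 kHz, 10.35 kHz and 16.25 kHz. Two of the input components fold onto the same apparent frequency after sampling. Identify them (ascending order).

10.35 kHz, 24.85 kHz

fs/2 = 3.625 kHz.
24.85 kHz mod fs = 3.1 kHz.
3.1 kHz ≤ fs/2 = 3.625 kHz, appears at 3.1 kHz.
6 kHz > fs/2 = 3.625 kHz, folds to fs − 6 kHz = 1.25 kHz.
16.9 kHz mod fs = 2.4 kHz.
2.4 kHz ≤ fs/2 = 3.625 kHz, appears at 2.4 kHz.
10.35 kHz mod fs = 3.1 kHz.
3.1 kHz ≤ fs/2 = 3.625 kHz, appears at 3.1 kHz.
16.25 kHz mod fs = 1.75 kHz.
1.75 kHz ≤ fs/2 = 3.625 kHz, appears at 1.75 kHz.
10.35 kHz and 24.85 kHz both map to 3.1 kHz.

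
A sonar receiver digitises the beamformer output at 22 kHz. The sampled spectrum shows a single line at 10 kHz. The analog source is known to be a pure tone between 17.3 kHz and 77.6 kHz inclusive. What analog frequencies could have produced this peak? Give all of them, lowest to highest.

32 kHz, 34 kHz, 54 kHz, 56 kHz, 76 kHz

Frequencies that alias to 10 kHz are k·fs ± 10 kHz for integer k ≥ 0.
k=0: 10 kHz.
k=1: 12 kHz, 32 kHz.
k=2: 34 kHz, 54 kHz.
k=3: 56 kHz, 76 kHz.
k=4: 78 kHz, 98 kHz.
Within [17.3 kHz, 77.6 kHz]: 32 kHz, 34 kHz, 54 kHz, 56 kHz, 76 kHz.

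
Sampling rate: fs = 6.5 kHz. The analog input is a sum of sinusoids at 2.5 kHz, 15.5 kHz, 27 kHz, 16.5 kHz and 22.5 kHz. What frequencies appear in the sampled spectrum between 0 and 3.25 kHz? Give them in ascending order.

fs/2 = 3.25 kHz.
2.5 kHz ≤ fs/2 = 3.25 kHz, passes unchanged.
15.5 kHz mod fs = 2.5 kHz.
2.5 kHz ≤ fs/2 = 3.25 kHz, appears at 2.5 kHz.
27 kHz mod fs = 1 kHz.
1 kHz ≤ fs/2 = 3.25 kHz, appears at 1 kHz.
16.5 kHz mod fs = 3.5 kHz.
3.5 kHz > fs/2 = 3.25 kHz, folds to fs − 3.5 kHz = 3 kHz.
22.5 kHz mod fs = 3 kHz.
3 kHz ≤ fs/2 = 3.25 kHz, appears at 3 kHz.
Distinct values: {1 kHz, 2.5 kHz, 3 kHz}.

1 kHz, 2.5 kHz, 3 kHz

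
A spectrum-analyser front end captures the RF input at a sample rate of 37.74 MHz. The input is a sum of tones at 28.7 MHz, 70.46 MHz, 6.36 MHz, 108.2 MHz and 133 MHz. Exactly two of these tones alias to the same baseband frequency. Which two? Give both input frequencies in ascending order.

fs/2 = 18.87 MHz.
28.7 MHz > fs/2 = 18.87 MHz, folds to fs − 28.7 MHz = 9.04 MHz.
70.46 MHz mod fs = 32.72 MHz.
32.72 MHz > fs/2 = 18.87 MHz, folds to fs − 32.72 MHz = 5.02 MHz.
6.36 MHz ≤ fs/2 = 18.87 MHz, passes unchanged.
108.2 MHz mod fs = 32.72 MHz.
32.72 MHz > fs/2 = 18.87 MHz, folds to fs − 32.72 MHz = 5.02 MHz.
133 MHz mod fs = 19.78 MHz.
19.78 MHz > fs/2 = 18.87 MHz, folds to fs − 19.78 MHz = 17.96 MHz.
70.46 MHz and 108.2 MHz both map to 5.02 MHz.

70.46 MHz, 108.2 MHz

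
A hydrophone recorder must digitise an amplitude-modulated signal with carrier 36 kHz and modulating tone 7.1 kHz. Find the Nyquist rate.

AM sidebands sit at fc ± fm = 28.9 kHz and 43.1 kHz.
Highest-frequency component: 43.1 kHz.
Nyquist rate = 2 × 43.1 kHz = 86.2 kHz.

86.2 kHz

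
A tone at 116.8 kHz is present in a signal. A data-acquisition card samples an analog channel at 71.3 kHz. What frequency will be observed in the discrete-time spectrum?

116.8 kHz mod fs = 45.5 kHz.
45.5 kHz > fs/2 = 35.65 kHz, folds to fs − 45.5 kHz = 25.8 kHz.

25.8 kHz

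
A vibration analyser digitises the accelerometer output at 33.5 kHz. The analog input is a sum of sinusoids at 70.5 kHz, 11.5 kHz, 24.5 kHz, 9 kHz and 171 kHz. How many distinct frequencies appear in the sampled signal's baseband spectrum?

3

fs/2 = 16.75 kHz.
70.5 kHz mod fs = 3.5 kHz.
3.5 kHz ≤ fs/2 = 16.75 kHz, appears at 3.5 kHz.
11.5 kHz ≤ fs/2 = 16.75 kHz, passes unchanged.
24.5 kHz > fs/2 = 16.75 kHz, folds to fs − 24.5 kHz = 9 kHz.
9 kHz ≤ fs/2 = 16.75 kHz, passes unchanged.
171 kHz mod fs = 3.5 kHz.
3.5 kHz ≤ fs/2 = 16.75 kHz, appears at 3.5 kHz.
Distinct values: {3.5 kHz, 9 kHz, 11.5 kHz} → 3.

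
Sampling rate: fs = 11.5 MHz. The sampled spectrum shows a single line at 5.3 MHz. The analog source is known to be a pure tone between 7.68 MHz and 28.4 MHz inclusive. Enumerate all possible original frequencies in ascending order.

Frequencies that alias to 5.3 MHz are k·fs ± 5.3 MHz for integer k ≥ 0.
k=0: 5.3 MHz.
k=1: 6.2 MHz, 16.8 MHz.
k=2: 17.7 MHz, 28.3 MHz.
k=3: 29.2 MHz, 39.8 MHz.
Within [7.68 MHz, 28.4 MHz]: 16.8 MHz, 17.7 MHz, 28.3 MHz.

16.8 MHz, 17.7 MHz, 28.3 MHz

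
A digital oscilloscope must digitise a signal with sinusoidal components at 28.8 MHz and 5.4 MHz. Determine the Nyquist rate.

Highest-frequency component: 28.8 MHz.
Nyquist rate = 2 × 28.8 MHz = 57.6 MHz.

57.6 MHz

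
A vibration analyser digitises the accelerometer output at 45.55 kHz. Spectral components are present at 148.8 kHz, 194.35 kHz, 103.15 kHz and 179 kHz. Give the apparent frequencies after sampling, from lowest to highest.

fs/2 = 22.775 kHz.
148.8 kHz mod fs = 12.15 kHz.
12.15 kHz ≤ fs/2 = 22.775 kHz, appears at 12.15 kHz.
194.35 kHz mod fs = 12.15 kHz.
12.15 kHz ≤ fs/2 = 22.775 kHz, appears at 12.15 kHz.
103.15 kHz mod fs = 12.05 kHz.
12.05 kHz ≤ fs/2 = 22.775 kHz, appears at 12.05 kHz.
179 kHz mod fs = 42.35 kHz.
42.35 kHz > fs/2 = 22.775 kHz, folds to fs − 42.35 kHz = 3.2 kHz.
Distinct values: {3.2 kHz, 12.05 kHz, 12.15 kHz}.

3.2 kHz, 12.05 kHz, 12.15 kHz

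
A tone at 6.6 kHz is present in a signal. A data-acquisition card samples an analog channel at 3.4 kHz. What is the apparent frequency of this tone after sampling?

6.6 kHz mod fs = 3.2 kHz.
3.2 kHz > fs/2 = 1.7 kHz, folds to fs − 3.2 kHz = 0.2 kHz.

0.2 kHz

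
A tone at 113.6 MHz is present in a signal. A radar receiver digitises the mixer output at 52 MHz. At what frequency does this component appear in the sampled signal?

9.6 MHz

113.6 MHz mod fs = 9.6 MHz.
9.6 MHz ≤ fs/2 = 26 MHz, appears at 9.6 MHz.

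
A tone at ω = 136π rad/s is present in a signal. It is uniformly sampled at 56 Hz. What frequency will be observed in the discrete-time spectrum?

ω = 136π rad/s → f = ω/(2π) = 68 Hz.
68 Hz mod fs = 12 Hz.
12 Hz ≤ fs/2 = 28 Hz, appears at 12 Hz.

12 Hz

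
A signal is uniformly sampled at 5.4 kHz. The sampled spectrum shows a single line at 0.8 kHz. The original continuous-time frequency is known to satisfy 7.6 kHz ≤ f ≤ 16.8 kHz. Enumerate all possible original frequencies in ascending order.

10 kHz, 11.6 kHz, 15.4 kHz

Frequencies that alias to 0.8 kHz are k·fs ± 0.8 kHz for integer k ≥ 0.
k=0: 0.8 kHz.
k=1: 4.6 kHz, 6.2 kHz.
k=2: 10 kHz, 11.6 kHz.
k=3: 15.4 kHz, 17 kHz.
k=4: 20.8 kHz, 22.4 kHz.
Within [7.6 kHz, 16.8 kHz]: 10 kHz, 11.6 kHz, 15.4 kHz.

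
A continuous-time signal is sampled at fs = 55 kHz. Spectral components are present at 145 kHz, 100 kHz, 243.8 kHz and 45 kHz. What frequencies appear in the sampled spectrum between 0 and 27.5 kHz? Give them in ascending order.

10 kHz, 20 kHz, 23.8 kHz

fs/2 = 27.5 kHz.
145 kHz mod fs = 35 kHz.
35 kHz > fs/2 = 27.5 kHz, folds to fs − 35 kHz = 20 kHz.
100 kHz mod fs = 45 kHz.
45 kHz > fs/2 = 27.5 kHz, folds to fs − 45 kHz = 10 kHz.
243.8 kHz mod fs = 23.8 kHz.
23.8 kHz ≤ fs/2 = 27.5 kHz, appears at 23.8 kHz.
45 kHz > fs/2 = 27.5 kHz, folds to fs − 45 kHz = 10 kHz.
Distinct values: {10 kHz, 20 kHz, 23.8 kHz}.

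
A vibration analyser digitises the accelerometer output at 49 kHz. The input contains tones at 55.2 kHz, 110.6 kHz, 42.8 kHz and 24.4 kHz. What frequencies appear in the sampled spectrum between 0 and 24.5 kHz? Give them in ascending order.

6.2 kHz, 12.6 kHz, 24.4 kHz

fs/2 = 24.5 kHz.
55.2 kHz mod fs = 6.2 kHz.
6.2 kHz ≤ fs/2 = 24.5 kHz, appears at 6.2 kHz.
110.6 kHz mod fs = 12.6 kHz.
12.6 kHz ≤ fs/2 = 24.5 kHz, appears at 12.6 kHz.
42.8 kHz > fs/2 = 24.5 kHz, folds to fs − 42.8 kHz = 6.2 kHz.
24.4 kHz ≤ fs/2 = 24.5 kHz, passes unchanged.
Distinct values: {6.2 kHz, 12.6 kHz, 24.4 kHz}.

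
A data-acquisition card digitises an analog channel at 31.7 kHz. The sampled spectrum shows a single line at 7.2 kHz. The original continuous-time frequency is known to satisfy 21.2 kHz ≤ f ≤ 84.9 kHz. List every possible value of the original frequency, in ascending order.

24.5 kHz, 38.9 kHz, 56.2 kHz, 70.6 kHz

Frequencies that alias to 7.2 kHz are k·fs ± 7.2 kHz for integer k ≥ 0.
k=0: 7.2 kHz.
k=1: 24.5 kHz, 38.9 kHz.
k=2: 56.2 kHz, 70.6 kHz.
k=3: 87.9 kHz, 102.3 kHz.
Within [21.2 kHz, 84.9 kHz]: 24.5 kHz, 38.9 kHz, 56.2 kHz, 70.6 kHz.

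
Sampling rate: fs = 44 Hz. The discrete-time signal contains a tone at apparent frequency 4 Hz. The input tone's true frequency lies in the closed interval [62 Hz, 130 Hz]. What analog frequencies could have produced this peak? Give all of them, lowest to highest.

Frequencies that alias to 4 Hz are k·fs ± 4 Hz for integer k ≥ 0.
k=0: 4 Hz.
k=1: 40 Hz, 48 Hz.
k=2: 84 Hz, 92 Hz.
k=3: 128 Hz, 136 Hz.
k=4: 172 Hz, 180 Hz.
Within [62 Hz, 130 Hz]: 84 Hz, 92 Hz, 128 Hz.

84 Hz, 92 Hz, 128 Hz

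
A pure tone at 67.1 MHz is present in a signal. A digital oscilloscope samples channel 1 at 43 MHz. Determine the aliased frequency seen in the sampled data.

67.1 MHz mod fs = 24.1 MHz.
24.1 MHz > fs/2 = 21.5 MHz, folds to fs − 24.1 MHz = 18.9 MHz.

18.9 MHz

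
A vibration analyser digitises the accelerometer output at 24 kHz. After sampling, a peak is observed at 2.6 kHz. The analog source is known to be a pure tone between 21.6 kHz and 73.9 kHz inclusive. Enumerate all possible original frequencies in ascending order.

Frequencies that alias to 2.6 kHz are k·fs ± 2.6 kHz for integer k ≥ 0.
k=0: 2.6 kHz.
k=1: 21.4 kHz, 26.6 kHz.
k=2: 45.4 kHz, 50.6 kHz.
k=3: 69.4 kHz, 74.6 kHz.
k=4: 93.4 kHz, 98.6 kHz.
Within [21.6 kHz, 73.9 kHz]: 26.6 kHz, 45.4 kHz, 50.6 kHz, 69.4 kHz.

26.6 kHz, 45.4 kHz, 50.6 kHz, 69.4 kHz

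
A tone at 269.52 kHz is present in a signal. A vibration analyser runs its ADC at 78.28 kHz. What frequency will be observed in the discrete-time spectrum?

34.68 kHz

269.52 kHz mod fs = 34.68 kHz.
34.68 kHz ≤ fs/2 = 39.14 kHz, appears at 34.68 kHz.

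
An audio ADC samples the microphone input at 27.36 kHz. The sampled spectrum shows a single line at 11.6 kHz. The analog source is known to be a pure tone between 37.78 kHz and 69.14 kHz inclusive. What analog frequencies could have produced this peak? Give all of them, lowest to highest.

Frequencies that alias to 11.6 kHz are k·fs ± 11.6 kHz for integer k ≥ 0.
k=0: 11.6 kHz.
k=1: 15.76 kHz, 38.96 kHz.
k=2: 43.12 kHz, 66.32 kHz.
k=3: 70.48 kHz, 93.68 kHz.
Within [37.78 kHz, 69.14 kHz]: 38.96 kHz, 43.12 kHz, 66.32 kHz.

38.96 kHz, 43.12 kHz, 66.32 kHz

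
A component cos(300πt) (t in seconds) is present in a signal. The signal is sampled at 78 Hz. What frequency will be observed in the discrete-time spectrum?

ω = 300π rad/s → f = ω/(2π) = 150 Hz.
150 Hz mod fs = 72 Hz.
72 Hz > fs/2 = 39 Hz, folds to fs − 72 Hz = 6 Hz.

6 Hz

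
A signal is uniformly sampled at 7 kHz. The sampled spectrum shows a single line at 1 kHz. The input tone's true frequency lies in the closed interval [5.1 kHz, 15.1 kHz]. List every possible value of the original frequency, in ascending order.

6 kHz, 8 kHz, 13 kHz, 15 kHz

Frequencies that alias to 1 kHz are k·fs ± 1 kHz for integer k ≥ 0.
k=0: 1 kHz.
k=1: 6 kHz, 8 kHz.
k=2: 13 kHz, 15 kHz.
k=3: 20 kHz, 22 kHz.
Within [5.1 kHz, 15.1 kHz]: 6 kHz, 8 kHz, 13 kHz, 15 kHz.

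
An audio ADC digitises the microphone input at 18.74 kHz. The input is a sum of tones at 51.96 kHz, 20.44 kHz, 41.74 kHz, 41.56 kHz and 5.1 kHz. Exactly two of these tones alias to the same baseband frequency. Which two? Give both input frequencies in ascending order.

fs/2 = 9.37 kHz.
51.96 kHz mod fs = 14.48 kHz.
14.48 kHz > fs/2 = 9.37 kHz, folds to fs − 14.48 kHz = 4.26 kHz.
20.44 kHz mod fs = 1.7 kHz.
1.7 kHz ≤ fs/2 = 9.37 kHz, appears at 1.7 kHz.
41.74 kHz mod fs = 4.26 kHz.
4.26 kHz ≤ fs/2 = 9.37 kHz, appears at 4.26 kHz.
41.56 kHz mod fs = 4.08 kHz.
4.08 kHz ≤ fs/2 = 9.37 kHz, appears at 4.08 kHz.
5.1 kHz ≤ fs/2 = 9.37 kHz, passes unchanged.
41.74 kHz and 51.96 kHz both map to 4.26 kHz.

41.74 kHz, 51.96 kHz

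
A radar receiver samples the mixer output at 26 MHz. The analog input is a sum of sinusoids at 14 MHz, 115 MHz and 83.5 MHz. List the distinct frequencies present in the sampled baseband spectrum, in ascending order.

fs/2 = 13 MHz.
14 MHz > fs/2 = 13 MHz, folds to fs − 14 MHz = 12 MHz.
115 MHz mod fs = 11 MHz.
11 MHz ≤ fs/2 = 13 MHz, appears at 11 MHz.
83.5 MHz mod fs = 5.5 MHz.
5.5 MHz ≤ fs/2 = 13 MHz, appears at 5.5 MHz.
Distinct values: {5.5 MHz, 11 MHz, 12 MHz}.

5.5 MHz, 11 MHz, 12 MHz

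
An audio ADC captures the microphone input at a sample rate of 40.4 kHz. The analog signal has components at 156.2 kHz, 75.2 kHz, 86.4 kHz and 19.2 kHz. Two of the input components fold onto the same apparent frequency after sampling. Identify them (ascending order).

fs/2 = 20.2 kHz.
156.2 kHz mod fs = 35 kHz.
35 kHz > fs/2 = 20.2 kHz, folds to fs − 35 kHz = 5.4 kHz.
75.2 kHz mod fs = 34.8 kHz.
34.8 kHz > fs/2 = 20.2 kHz, folds to fs − 34.8 kHz = 5.6 kHz.
86.4 kHz mod fs = 5.6 kHz.
5.6 kHz ≤ fs/2 = 20.2 kHz, appears at 5.6 kHz.
19.2 kHz ≤ fs/2 = 20.2 kHz, passes unchanged.
75.2 kHz and 86.4 kHz both map to 5.6 kHz.

75.2 kHz, 86.4 kHz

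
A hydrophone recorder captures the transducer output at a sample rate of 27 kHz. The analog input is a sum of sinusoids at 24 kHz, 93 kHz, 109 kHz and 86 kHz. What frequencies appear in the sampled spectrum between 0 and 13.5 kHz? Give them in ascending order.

fs/2 = 13.5 kHz.
24 kHz > fs/2 = 13.5 kHz, folds to fs − 24 kHz = 3 kHz.
93 kHz mod fs = 12 kHz.
12 kHz ≤ fs/2 = 13.5 kHz, appears at 12 kHz.
109 kHz mod fs = 1 kHz.
1 kHz ≤ fs/2 = 13.5 kHz, appears at 1 kHz.
86 kHz mod fs = 5 kHz.
5 kHz ≤ fs/2 = 13.5 kHz, appears at 5 kHz.
Distinct values: {1 kHz, 3 kHz, 5 kHz, 12 kHz}.

1 kHz, 3 kHz, 5 kHz, 12 kHz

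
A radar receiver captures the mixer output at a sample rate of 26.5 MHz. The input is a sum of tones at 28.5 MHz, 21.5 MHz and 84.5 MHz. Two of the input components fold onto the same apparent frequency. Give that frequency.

fs/2 = 13.25 MHz.
28.5 MHz mod fs = 2 MHz.
2 MHz ≤ fs/2 = 13.25 MHz, appears at 2 MHz.
21.5 MHz > fs/2 = 13.25 MHz, folds to fs − 21.5 MHz = 5 MHz.
84.5 MHz mod fs = 5 MHz.
5 MHz ≤ fs/2 = 13.25 MHz, appears at 5 MHz.
21.5 MHz and 84.5 MHz both map to 5 MHz.

5 MHz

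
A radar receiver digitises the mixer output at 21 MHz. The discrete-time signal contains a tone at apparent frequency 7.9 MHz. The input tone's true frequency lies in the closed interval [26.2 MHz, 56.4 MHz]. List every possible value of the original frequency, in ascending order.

Frequencies that alias to 7.9 MHz are k·fs ± 7.9 MHz for integer k ≥ 0.
k=0: 7.9 MHz.
k=1: 13.1 MHz, 28.9 MHz.
k=2: 34.1 MHz, 49.9 MHz.
k=3: 55.1 MHz, 70.9 MHz.
k=4: 76.1 MHz, 91.9 MHz.
Within [26.2 MHz, 56.4 MHz]: 28.9 MHz, 34.1 MHz, 49.9 MHz, 55.1 MHz.

28.9 MHz, 34.1 MHz, 49.9 MHz, 55.1 MHz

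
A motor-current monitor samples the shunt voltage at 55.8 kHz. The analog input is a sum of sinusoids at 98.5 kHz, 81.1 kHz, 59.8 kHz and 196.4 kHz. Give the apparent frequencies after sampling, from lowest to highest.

fs/2 = 27.9 kHz.
98.5 kHz mod fs = 42.7 kHz.
42.7 kHz > fs/2 = 27.9 kHz, folds to fs − 42.7 kHz = 13.1 kHz.
81.1 kHz mod fs = 25.3 kHz.
25.3 kHz ≤ fs/2 = 27.9 kHz, appears at 25.3 kHz.
59.8 kHz mod fs = 4 kHz.
4 kHz ≤ fs/2 = 27.9 kHz, appears at 4 kHz.
196.4 kHz mod fs = 29 kHz.
29 kHz > fs/2 = 27.9 kHz, folds to fs − 29 kHz = 26.8 kHz.
Distinct values: {4 kHz, 13.1 kHz, 25.3 kHz, 26.8 kHz}.

4 kHz, 13.1 kHz, 25.3 kHz, 26.8 kHz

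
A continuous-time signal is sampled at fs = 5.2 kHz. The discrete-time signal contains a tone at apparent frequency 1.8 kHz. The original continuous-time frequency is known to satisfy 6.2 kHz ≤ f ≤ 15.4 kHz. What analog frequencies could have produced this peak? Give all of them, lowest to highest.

7 kHz, 8.6 kHz, 12.2 kHz, 13.8 kHz

Frequencies that alias to 1.8 kHz are k·fs ± 1.8 kHz for integer k ≥ 0.
k=0: 1.8 kHz.
k=1: 3.4 kHz, 7 kHz.
k=2: 8.6 kHz, 12.2 kHz.
k=3: 13.8 kHz, 17.4 kHz.
k=4: 19 kHz, 22.6 kHz.
Within [6.2 kHz, 15.4 kHz]: 7 kHz, 8.6 kHz, 12.2 kHz, 13.8 kHz.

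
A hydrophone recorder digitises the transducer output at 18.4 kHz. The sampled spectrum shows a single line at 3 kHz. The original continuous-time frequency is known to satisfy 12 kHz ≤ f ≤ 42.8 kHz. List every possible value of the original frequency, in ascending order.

15.4 kHz, 21.4 kHz, 33.8 kHz, 39.8 kHz

Frequencies that alias to 3 kHz are k·fs ± 3 kHz for integer k ≥ 0.
k=0: 3 kHz.
k=1: 15.4 kHz, 21.4 kHz.
k=2: 33.8 kHz, 39.8 kHz.
k=3: 52.2 kHz, 58.2 kHz.
Within [12 kHz, 42.8 kHz]: 15.4 kHz, 21.4 kHz, 33.8 kHz, 39.8 kHz.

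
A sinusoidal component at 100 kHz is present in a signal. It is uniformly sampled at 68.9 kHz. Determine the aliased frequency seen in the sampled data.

100 kHz mod fs = 31.1 kHz.
31.1 kHz ≤ fs/2 = 34.45 kHz, appears at 31.1 kHz.

31.1 kHz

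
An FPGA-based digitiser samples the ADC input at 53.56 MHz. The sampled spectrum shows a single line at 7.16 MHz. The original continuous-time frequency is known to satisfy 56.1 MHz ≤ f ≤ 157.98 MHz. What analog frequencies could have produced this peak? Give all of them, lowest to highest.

Frequencies that alias to 7.16 MHz are k·fs ± 7.16 MHz for integer k ≥ 0.
k=0: 7.16 MHz.
k=1: 46.4 MHz, 60.72 MHz.
k=2: 99.96 MHz, 114.28 MHz.
k=3: 153.52 MHz, 167.84 MHz.
k=4: 207.08 MHz, 221.4 MHz.
Within [56.1 MHz, 157.98 MHz]: 60.72 MHz, 99.96 MHz, 114.28 MHz, 153.52 MHz.

60.72 MHz, 99.96 MHz, 114.28 MHz, 153.52 MHz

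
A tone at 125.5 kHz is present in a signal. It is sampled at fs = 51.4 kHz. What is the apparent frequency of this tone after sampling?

22.7 kHz

125.5 kHz mod fs = 22.7 kHz.
22.7 kHz ≤ fs/2 = 25.7 kHz, appears at 22.7 kHz.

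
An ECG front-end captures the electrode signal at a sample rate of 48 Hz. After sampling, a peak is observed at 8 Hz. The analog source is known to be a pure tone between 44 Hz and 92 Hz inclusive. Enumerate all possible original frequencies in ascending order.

56 Hz, 88 Hz

Frequencies that alias to 8 Hz are k·fs ± 8 Hz for integer k ≥ 0.
k=0: 8 Hz.
k=1: 40 Hz, 56 Hz.
k=2: 88 Hz, 104 Hz.
k=3: 136 Hz, 152 Hz.
Within [44 Hz, 92 Hz]: 56 Hz, 88 Hz.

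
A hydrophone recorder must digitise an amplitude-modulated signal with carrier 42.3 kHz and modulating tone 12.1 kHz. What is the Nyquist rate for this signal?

108.8 kHz

AM sidebands sit at fc ± fm = 30.2 kHz and 54.4 kHz.
Highest-frequency component: 54.4 kHz.
Nyquist rate = 2 × 54.4 kHz = 108.8 kHz.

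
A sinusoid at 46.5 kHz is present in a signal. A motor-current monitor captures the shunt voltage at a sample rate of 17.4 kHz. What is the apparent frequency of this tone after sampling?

5.7 kHz

46.5 kHz mod fs = 11.7 kHz.
11.7 kHz > fs/2 = 8.7 kHz, folds to fs − 11.7 kHz = 5.7 kHz.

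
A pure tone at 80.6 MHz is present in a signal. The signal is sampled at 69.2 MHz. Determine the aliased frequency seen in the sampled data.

11.4 MHz

80.6 MHz mod fs = 11.4 MHz.
11.4 MHz ≤ fs/2 = 34.6 MHz, appears at 11.4 MHz.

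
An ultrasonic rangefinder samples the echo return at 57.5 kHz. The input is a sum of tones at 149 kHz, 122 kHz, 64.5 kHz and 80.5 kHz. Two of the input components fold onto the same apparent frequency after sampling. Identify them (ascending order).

fs/2 = 28.75 kHz.
149 kHz mod fs = 34 kHz.
34 kHz > fs/2 = 28.75 kHz, folds to fs − 34 kHz = 23.5 kHz.
122 kHz mod fs = 7 kHz.
7 kHz ≤ fs/2 = 28.75 kHz, appears at 7 kHz.
64.5 kHz mod fs = 7 kHz.
7 kHz ≤ fs/2 = 28.75 kHz, appears at 7 kHz.
80.5 kHz mod fs = 23 kHz.
23 kHz ≤ fs/2 = 28.75 kHz, appears at 23 kHz.
64.5 kHz and 122 kHz both map to 7 kHz.

64.5 kHz, 122 kHz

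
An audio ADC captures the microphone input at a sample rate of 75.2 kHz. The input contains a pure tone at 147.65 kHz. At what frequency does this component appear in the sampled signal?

2.75 kHz

147.65 kHz mod fs = 72.45 kHz.
72.45 kHz > fs/2 = 37.6 kHz, folds to fs − 72.45 kHz = 2.75 kHz.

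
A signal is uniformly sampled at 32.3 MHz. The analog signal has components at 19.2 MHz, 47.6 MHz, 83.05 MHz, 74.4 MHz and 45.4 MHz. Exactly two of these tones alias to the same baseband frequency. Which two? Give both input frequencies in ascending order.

19.2 MHz, 45.4 MHz

fs/2 = 16.15 MHz.
19.2 MHz > fs/2 = 16.15 MHz, folds to fs − 19.2 MHz = 13.1 MHz.
47.6 MHz mod fs = 15.3 MHz.
15.3 MHz ≤ fs/2 = 16.15 MHz, appears at 15.3 MHz.
83.05 MHz mod fs = 18.45 MHz.
18.45 MHz > fs/2 = 16.15 MHz, folds to fs − 18.45 MHz = 13.85 MHz.
74.4 MHz mod fs = 9.8 MHz.
9.8 MHz ≤ fs/2 = 16.15 MHz, appears at 9.8 MHz.
45.4 MHz mod fs = 13.1 MHz.
13.1 MHz ≤ fs/2 = 16.15 MHz, appears at 13.1 MHz.
19.2 MHz and 45.4 MHz both map to 13.1 MHz.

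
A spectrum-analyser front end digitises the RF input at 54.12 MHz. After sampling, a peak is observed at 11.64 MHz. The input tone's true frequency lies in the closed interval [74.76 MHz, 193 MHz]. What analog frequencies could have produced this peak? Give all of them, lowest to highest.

96.6 MHz, 119.88 MHz, 150.72 MHz, 174 MHz

Frequencies that alias to 11.64 MHz are k·fs ± 11.64 MHz for integer k ≥ 0.
k=0: 11.64 MHz.
k=1: 42.48 MHz, 65.76 MHz.
k=2: 96.6 MHz, 119.88 MHz.
k=3: 150.72 MHz, 174 MHz.
k=4: 204.84 MHz, 228.12 MHz.
Within [74.76 MHz, 193 MHz]: 96.6 MHz, 119.88 MHz, 150.72 MHz, 174 MHz.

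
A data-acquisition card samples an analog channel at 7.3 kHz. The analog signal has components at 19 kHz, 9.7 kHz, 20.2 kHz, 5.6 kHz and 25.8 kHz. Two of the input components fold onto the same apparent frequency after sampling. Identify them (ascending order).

fs/2 = 3.65 kHz.
19 kHz mod fs = 4.4 kHz.
4.4 kHz > fs/2 = 3.65 kHz, folds to fs − 4.4 kHz = 2.9 kHz.
9.7 kHz mod fs = 2.4 kHz.
2.4 kHz ≤ fs/2 = 3.65 kHz, appears at 2.4 kHz.
20.2 kHz mod fs = 5.6 kHz.
5.6 kHz > fs/2 = 3.65 kHz, folds to fs − 5.6 kHz = 1.7 kHz.
5.6 kHz > fs/2 = 3.65 kHz, folds to fs − 5.6 kHz = 1.7 kHz.
25.8 kHz mod fs = 3.9 kHz.
3.9 kHz > fs/2 = 3.65 kHz, folds to fs − 3.9 kHz = 3.4 kHz.
5.6 kHz and 20.2 kHz both map to 1.7 kHz.

5.6 kHz, 20.2 kHz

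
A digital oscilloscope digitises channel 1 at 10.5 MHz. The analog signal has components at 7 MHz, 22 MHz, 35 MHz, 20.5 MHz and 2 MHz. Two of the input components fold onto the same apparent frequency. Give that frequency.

3.5 MHz

fs/2 = 5.25 MHz.
7 MHz > fs/2 = 5.25 MHz, folds to fs − 7 MHz = 3.5 MHz.
22 MHz mod fs = 1 MHz.
1 MHz ≤ fs/2 = 5.25 MHz, appears at 1 MHz.
35 MHz mod fs = 3.5 MHz.
3.5 MHz ≤ fs/2 = 5.25 MHz, appears at 3.5 MHz.
20.5 MHz mod fs = 10 MHz.
10 MHz > fs/2 = 5.25 MHz, folds to fs − 10 MHz = 0.5 MHz.
2 MHz ≤ fs/2 = 5.25 MHz, passes unchanged.
7 MHz and 35 MHz both map to 3.5 MHz.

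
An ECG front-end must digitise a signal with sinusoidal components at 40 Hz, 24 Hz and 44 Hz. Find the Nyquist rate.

88 Hz

Highest-frequency component: 44 Hz.
Nyquist rate = 2 × 44 Hz = 88 Hz.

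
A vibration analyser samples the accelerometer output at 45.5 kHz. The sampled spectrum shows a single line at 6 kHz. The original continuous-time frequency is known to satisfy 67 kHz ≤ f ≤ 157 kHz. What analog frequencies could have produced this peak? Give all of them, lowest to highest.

85 kHz, 97 kHz, 130.5 kHz, 142.5 kHz

Frequencies that alias to 6 kHz are k·fs ± 6 kHz for integer k ≥ 0.
k=0: 6 kHz.
k=1: 39.5 kHz, 51.5 kHz.
k=2: 85 kHz, 97 kHz.
k=3: 130.5 kHz, 142.5 kHz.
k=4: 176 kHz, 188 kHz.
Within [67 kHz, 157 kHz]: 85 kHz, 97 kHz, 130.5 kHz, 142.5 kHz.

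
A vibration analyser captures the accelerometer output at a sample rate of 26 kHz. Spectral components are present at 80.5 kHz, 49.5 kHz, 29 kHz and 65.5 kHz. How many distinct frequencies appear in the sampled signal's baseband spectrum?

fs/2 = 13 kHz.
80.5 kHz mod fs = 2.5 kHz.
2.5 kHz ≤ fs/2 = 13 kHz, appears at 2.5 kHz.
49.5 kHz mod fs = 23.5 kHz.
23.5 kHz > fs/2 = 13 kHz, folds to fs − 23.5 kHz = 2.5 kHz.
29 kHz mod fs = 3 kHz.
3 kHz ≤ fs/2 = 13 kHz, appears at 3 kHz.
65.5 kHz mod fs = 13.5 kHz.
13.5 kHz > fs/2 = 13 kHz, folds to fs − 13.5 kHz = 12.5 kHz.
Distinct values: {2.5 kHz, 3 kHz, 12.5 kHz} → 3.

3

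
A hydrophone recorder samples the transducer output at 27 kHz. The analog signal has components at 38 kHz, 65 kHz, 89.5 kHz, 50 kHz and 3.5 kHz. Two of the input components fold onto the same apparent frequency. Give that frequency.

fs/2 = 13.5 kHz.
38 kHz mod fs = 11 kHz.
11 kHz ≤ fs/2 = 13.5 kHz, appears at 11 kHz.
65 kHz mod fs = 11 kHz.
11 kHz ≤ fs/2 = 13.5 kHz, appears at 11 kHz.
89.5 kHz mod fs = 8.5 kHz.
8.5 kHz ≤ fs/2 = 13.5 kHz, appears at 8.5 kHz.
50 kHz mod fs = 23 kHz.
23 kHz > fs/2 = 13.5 kHz, folds to fs − 23 kHz = 4 kHz.
3.5 kHz ≤ fs/2 = 13.5 kHz, passes unchanged.
38 kHz and 65 kHz both map to 11 kHz.

11 kHz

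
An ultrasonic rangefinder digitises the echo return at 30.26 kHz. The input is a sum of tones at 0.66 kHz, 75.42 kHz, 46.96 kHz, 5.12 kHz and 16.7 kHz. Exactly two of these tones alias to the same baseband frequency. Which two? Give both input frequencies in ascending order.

fs/2 = 15.13 kHz.
0.66 kHz ≤ fs/2 = 15.13 kHz, passes unchanged.
75.42 kHz mod fs = 14.9 kHz.
14.9 kHz ≤ fs/2 = 15.13 kHz, appears at 14.9 kHz.
46.96 kHz mod fs = 16.7 kHz.
16.7 kHz > fs/2 = 15.13 kHz, folds to fs − 16.7 kHz = 13.56 kHz.
5.12 kHz ≤ fs/2 = 15.13 kHz, passes unchanged.
16.7 kHz > fs/2 = 15.13 kHz, folds to fs − 16.7 kHz = 13.56 kHz.
16.7 kHz and 46.96 kHz both map to 13.56 kHz.

16.7 kHz, 46.96 kHz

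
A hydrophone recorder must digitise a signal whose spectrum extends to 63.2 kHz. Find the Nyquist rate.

126.4 kHz

Nyquist rate = 2 × 63.2 kHz = 126.4 kHz.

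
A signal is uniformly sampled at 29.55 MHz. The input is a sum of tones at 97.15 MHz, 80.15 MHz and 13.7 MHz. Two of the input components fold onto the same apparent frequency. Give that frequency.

fs/2 = 14.775 MHz.
97.15 MHz mod fs = 8.5 MHz.
8.5 MHz ≤ fs/2 = 14.775 MHz, appears at 8.5 MHz.
80.15 MHz mod fs = 21.05 MHz.
21.05 MHz > fs/2 = 14.775 MHz, folds to fs − 21.05 MHz = 8.5 MHz.
13.7 MHz ≤ fs/2 = 14.775 MHz, passes unchanged.
80.15 MHz and 97.15 MHz both map to 8.5 MHz.

8.5 MHz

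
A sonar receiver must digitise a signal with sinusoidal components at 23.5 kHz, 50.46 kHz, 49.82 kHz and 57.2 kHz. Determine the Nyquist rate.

114.4 kHz

Highest-frequency component: 57.2 kHz.
Nyquist rate = 2 × 57.2 kHz = 114.4 kHz.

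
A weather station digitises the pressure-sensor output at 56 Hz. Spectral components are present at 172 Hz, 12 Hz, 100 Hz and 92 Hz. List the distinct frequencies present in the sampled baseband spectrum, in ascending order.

4 Hz, 12 Hz, 20 Hz

fs/2 = 28 Hz.
172 Hz mod fs = 4 Hz.
4 Hz ≤ fs/2 = 28 Hz, appears at 4 Hz.
12 Hz ≤ fs/2 = 28 Hz, passes unchanged.
100 Hz mod fs = 44 Hz.
44 Hz > fs/2 = 28 Hz, folds to fs − 44 Hz = 12 Hz.
92 Hz mod fs = 36 Hz.
36 Hz > fs/2 = 28 Hz, folds to fs − 36 Hz = 20 Hz.
Distinct values: {4 Hz, 12 Hz, 20 Hz}.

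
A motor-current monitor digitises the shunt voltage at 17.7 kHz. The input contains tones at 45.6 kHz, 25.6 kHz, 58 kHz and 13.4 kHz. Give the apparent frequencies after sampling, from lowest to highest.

fs/2 = 8.85 kHz.
45.6 kHz mod fs = 10.2 kHz.
10.2 kHz > fs/2 = 8.85 kHz, folds to fs − 10.2 kHz = 7.5 kHz.
25.6 kHz mod fs = 7.9 kHz.
7.9 kHz ≤ fs/2 = 8.85 kHz, appears at 7.9 kHz.
58 kHz mod fs = 4.9 kHz.
4.9 kHz ≤ fs/2 = 8.85 kHz, appears at 4.9 kHz.
13.4 kHz > fs/2 = 8.85 kHz, folds to fs − 13.4 kHz = 4.3 kHz.
Distinct values: {4.3 kHz, 4.9 kHz, 7.5 kHz, 7.9 kHz}.

4.3 kHz, 4.9 kHz, 7.5 kHz, 7.9 kHz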